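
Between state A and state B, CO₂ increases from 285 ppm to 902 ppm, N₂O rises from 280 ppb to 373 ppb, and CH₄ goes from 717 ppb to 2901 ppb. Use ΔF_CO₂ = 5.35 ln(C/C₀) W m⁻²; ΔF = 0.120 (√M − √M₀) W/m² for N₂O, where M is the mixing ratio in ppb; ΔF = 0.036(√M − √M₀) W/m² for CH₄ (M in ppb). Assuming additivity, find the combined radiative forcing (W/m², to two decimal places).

ΔF = 7.45 W/m²

CO₂: 5.35 × ln(902/285) = 5.35 × ln(3.16491) = 5.35 × 1.15212 = 6.1638 W/m².
N₂O: 0.120 × (√373 − √280) = 0.120 × (19.3132 − 16.7332) = 0.120 × 2.5800 = 0.3096 W/m².
CH₄: 0.036 × (√2901 − √717) = 0.036 × (53.8609 − 26.7769) = 0.036 × 27.0840 = 0.9750 W/m².
Total ΔF = 6.1638 + 0.3096 + 0.9750 = 7.4484 W/m².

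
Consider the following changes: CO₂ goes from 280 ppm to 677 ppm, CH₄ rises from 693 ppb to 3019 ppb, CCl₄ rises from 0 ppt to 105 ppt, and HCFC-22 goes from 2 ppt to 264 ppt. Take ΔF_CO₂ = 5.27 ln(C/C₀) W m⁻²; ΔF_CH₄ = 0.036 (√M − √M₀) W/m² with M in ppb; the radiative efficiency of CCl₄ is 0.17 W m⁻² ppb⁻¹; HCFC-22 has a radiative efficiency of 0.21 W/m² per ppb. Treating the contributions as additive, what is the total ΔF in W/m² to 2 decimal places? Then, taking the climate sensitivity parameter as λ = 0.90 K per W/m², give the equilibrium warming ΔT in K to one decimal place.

CO₂: 5.27 × ln(677/280) = 5.27 × ln(2.41786) = 5.27 × 0.88288 = 4.6528 W/m².
CH₄: 0.036 × (√3019 − √693) = 0.036 × (54.9454 − 26.3249) = 0.036 × 28.6205 = 1.0303 W/m².
CCl₄: Δ = 105 − 0 = 105 ppt = 0.105 ppb; ΔF = 0.17 × 0.105 = 0.0179 W/m².
HCFC-22: Δ = 264 − 2 = 262 ppt = 0.262 ppb; ΔF = 0.21 × 0.262 = 0.0550 W/m².
Total ΔF = 4.6528 + 1.0303 + 0.0179 + 0.0550 = 5.7560 W/m².
ΔT = λ ΔF = 0.90 × 5.76 = 5.1840 K.

ΔF = 5.76 W/m²; ΔT = 5.2 K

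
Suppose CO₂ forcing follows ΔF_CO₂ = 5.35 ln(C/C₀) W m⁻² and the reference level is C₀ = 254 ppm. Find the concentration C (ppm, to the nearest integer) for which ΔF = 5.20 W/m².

C ≈ 671 ppm

Set 5.35 ln(C/254) = 5.20, so ln(C/254) = 5.20/5.35 = 0.97196.
Then C/254 = e^0.97196 = 2.64312, giving C = 254 × 2.64312 = 671.35 ppm.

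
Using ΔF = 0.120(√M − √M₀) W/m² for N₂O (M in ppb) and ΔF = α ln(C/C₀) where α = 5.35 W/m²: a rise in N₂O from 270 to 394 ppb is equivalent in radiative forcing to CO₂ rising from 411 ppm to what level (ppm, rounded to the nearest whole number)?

N₂O forcing: 0.120 × (√394 − √270) = 0.120 × (19.8494 − 16.4317) = 0.120 × 3.4177 = 0.41012 W/m².
Set 5.35 ln(C/411) = 0.41012: ln(C/411) = 0.41012/5.35 = 0.07666, so C = 411 × e^0.07666 = 411 × 1.07967 = 443.74 ppm.

C ≈ 444 ppm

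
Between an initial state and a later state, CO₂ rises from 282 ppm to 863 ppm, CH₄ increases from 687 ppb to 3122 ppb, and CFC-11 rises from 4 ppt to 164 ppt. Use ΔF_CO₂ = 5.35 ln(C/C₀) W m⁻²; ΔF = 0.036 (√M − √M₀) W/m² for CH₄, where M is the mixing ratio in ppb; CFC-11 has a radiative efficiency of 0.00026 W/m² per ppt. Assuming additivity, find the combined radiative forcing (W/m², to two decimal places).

CO₂: 5.35 × ln(863/282) = 5.35 × ln(3.06028) = 5.35 × 1.11851 = 5.9840 W/m².
CH₄: 0.036 × (√3122 − √687) = 0.036 × (55.8749 − 26.2107) = 0.036 × 29.6642 = 1.0679 W/m².
CFC-11: ΔF = 0.00026 × (164 − 4) = 0.00026 × 160 = 0.0416 W/m².
Total ΔF = 5.9840 + 1.0679 + 0.0416 = 7.0935 W/m².

ΔF = 7.09 W/m²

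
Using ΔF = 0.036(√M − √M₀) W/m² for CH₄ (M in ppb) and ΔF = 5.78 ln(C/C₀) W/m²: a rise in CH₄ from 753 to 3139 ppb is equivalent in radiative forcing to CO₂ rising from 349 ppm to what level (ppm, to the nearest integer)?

CH₄ forcing: 0.036 × (√3139 − √753) = 0.036 × (56.0268 − 27.4408) = 0.036 × 28.5860 = 1.02910 W/m².
Set 5.78 ln(C/349) = 1.02910: ln(C/349) = 1.02910/5.78 = 0.17804, so C = 349 × e^0.17804 = 349 × 1.19487 = 417.01 ppm.

C ≈ 417 ppm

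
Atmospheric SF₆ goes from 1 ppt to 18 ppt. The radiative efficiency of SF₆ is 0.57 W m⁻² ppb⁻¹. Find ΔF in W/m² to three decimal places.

ΔF = 0.010 W/m²

SF₆: Δ = 18 − 1 = 17 ppt = 0.017 ppb; ΔF = 0.57 × 0.017 = 0.0097 W/m².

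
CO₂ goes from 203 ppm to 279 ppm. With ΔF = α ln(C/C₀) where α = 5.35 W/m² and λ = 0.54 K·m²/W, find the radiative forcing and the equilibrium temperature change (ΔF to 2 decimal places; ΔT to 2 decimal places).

ΔF = 1.70 W/m²; ΔT = 0.92 K

CO₂: 5.35 × ln(279/203) = 5.35 × ln(1.37438) = 5.35 × 0.31800 = 1.7013 W/m².
ΔT = λ ΔF = 0.54 × 1.70 = 0.9180 K.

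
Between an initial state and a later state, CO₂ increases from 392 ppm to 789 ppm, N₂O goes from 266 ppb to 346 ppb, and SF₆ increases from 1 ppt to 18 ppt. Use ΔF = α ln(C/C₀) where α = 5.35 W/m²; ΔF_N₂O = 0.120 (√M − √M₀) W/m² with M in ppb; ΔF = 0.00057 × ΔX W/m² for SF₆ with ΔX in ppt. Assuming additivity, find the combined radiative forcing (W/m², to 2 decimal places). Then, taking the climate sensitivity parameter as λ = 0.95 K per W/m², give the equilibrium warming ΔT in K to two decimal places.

CO₂: 5.35 × ln(789/392) = 5.35 × ln(2.01276) = 5.35 × 0.69951 = 3.7424 W/m².
N₂O: 0.120 × (√346 − √266) = 0.120 × (18.6011 − 16.3095) = 0.120 × 2.2916 = 0.2750 W/m².
SF₆: ΔF = 0.00057 × (18 − 1) = 0.00057 × 17 = 0.0097 W/m².
Total ΔF = 3.7424 + 0.2750 + 0.0097 = 4.0271 W/m².
ΔT = λ ΔF = 0.95 × 4.03 = 3.8285 K.

ΔF = 4.03 W/m²; ΔT = 3.83 K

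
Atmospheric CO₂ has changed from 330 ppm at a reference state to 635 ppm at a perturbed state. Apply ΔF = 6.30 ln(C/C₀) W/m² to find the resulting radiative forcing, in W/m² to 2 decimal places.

ΔF = 4.12 W/m²

CO₂: 6.30 × ln(635/330) = 6.30 × ln(1.92424) = 6.30 × 0.65453 = 4.1235 W/m².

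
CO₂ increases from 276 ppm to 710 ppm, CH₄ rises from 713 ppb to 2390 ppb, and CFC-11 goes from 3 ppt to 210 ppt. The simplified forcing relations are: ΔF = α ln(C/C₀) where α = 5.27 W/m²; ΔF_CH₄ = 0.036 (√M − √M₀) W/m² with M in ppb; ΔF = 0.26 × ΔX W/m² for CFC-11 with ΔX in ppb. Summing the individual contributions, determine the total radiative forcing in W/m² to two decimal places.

CO₂: 5.27 × ln(710/276) = 5.27 × ln(2.57246) = 5.27 × 0.94486 = 4.9794 W/m².
CH₄: 0.036 × (√2390 − √713) = 0.036 × (48.8876 − 26.7021) = 0.036 × 22.1855 = 0.7987 W/m².
CFC-11: Δ = 210 − 3 = 207 ppt = 0.207 ppb; ΔF = 0.26 × 0.207 = 0.0538 W/m².
Total ΔF = 4.9794 + 0.7987 + 0.0538 = 5.8319 W/m².

ΔF = 5.83 W/m²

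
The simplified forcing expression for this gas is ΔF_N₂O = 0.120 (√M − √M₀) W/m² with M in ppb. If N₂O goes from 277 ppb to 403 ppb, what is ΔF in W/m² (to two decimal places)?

N₂O: 0.120 × (√403 − √277) = 0.120 × (20.0749 − 16.6433) = 0.120 × 3.4316 = 0.4118 W/m².

ΔF = 0.41 W/m²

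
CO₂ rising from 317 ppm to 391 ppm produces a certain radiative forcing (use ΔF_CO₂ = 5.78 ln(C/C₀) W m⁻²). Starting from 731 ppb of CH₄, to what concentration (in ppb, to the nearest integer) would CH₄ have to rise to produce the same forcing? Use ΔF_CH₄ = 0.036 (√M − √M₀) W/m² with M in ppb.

CO₂ forcing: 5.78 × ln(391/317) = 5.78 × 0.209806 = 1.21268 W/m².
Set 0.036(√M − √731) = 1.21268: √M = 1.21268/0.036 + √731 = 33.6856 + 27.0370 = 60.7226.
M = (60.7226)² = 3687.23 ppb.

M ≈ 3687 ppb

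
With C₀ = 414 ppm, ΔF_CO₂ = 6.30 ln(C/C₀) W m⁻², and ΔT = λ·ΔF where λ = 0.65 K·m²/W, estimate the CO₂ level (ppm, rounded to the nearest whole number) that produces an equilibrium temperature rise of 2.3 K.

Required forcing: ΔF = ΔT/λ = 2.3/0.65 = 3.5385 W/m².
Then ln(C/414) = ΔF/6.30 = 3.5385/6.30 = 0.56167.
So C = 414 × e^0.56167 = 414 × 1.75360 = 725.99 ppm.

C ≈ 726 ppm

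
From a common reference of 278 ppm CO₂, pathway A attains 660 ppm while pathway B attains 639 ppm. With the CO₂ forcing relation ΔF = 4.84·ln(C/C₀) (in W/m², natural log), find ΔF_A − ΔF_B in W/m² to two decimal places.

ΔF_A − ΔF_B = 0.16 W/m²

ΔF_A = 4.84 ln(660/278) = 4.84 × 0.86462 = 4.1848 W/m².
ΔF_B = 4.84 ln(639/278) = 4.84 × 0.83228 = 4.0282 W/m².
Difference: 4.1848 − 4.0282 = 0.1566 W/m².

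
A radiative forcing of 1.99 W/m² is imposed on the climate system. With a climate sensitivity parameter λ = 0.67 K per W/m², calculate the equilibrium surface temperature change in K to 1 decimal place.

ΔT = 1.3 K

ΔT = λ ΔF = 0.67 × 1.99 = 1.3333 K.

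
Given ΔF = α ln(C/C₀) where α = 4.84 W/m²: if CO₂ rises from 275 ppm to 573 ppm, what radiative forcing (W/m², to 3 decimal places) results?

ΔF = 3.553 W/m²

CO₂: 4.84 × ln(573/275) = 4.84 × ln(2.08364) = 4.84 × 0.73412 = 3.5531 W/m².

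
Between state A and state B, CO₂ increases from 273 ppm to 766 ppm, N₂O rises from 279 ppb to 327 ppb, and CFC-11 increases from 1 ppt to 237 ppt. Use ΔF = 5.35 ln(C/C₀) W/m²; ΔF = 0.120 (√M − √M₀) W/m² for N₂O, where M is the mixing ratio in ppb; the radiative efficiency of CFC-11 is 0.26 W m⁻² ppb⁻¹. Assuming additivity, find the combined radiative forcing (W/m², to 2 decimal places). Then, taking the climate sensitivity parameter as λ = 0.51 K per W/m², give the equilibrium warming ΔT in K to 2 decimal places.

CO₂: 5.35 × ln(766/273) = 5.35 × ln(2.80586) = 5.35 × 1.03171 = 5.5196 W/m².
N₂O: 0.120 × (√327 − √279) = 0.120 × (18.0831 − 16.7033) = 0.120 × 1.3798 = 0.1656 W/m².
CFC-11: Δ = 237 − 1 = 236 ppt = 0.236 ppb; ΔF = 0.26 × 0.236 = 0.0614 W/m².
Total ΔF = 5.5196 + 0.1656 + 0.0614 = 5.7466 W/m².
ΔT = λ ΔF = 0.51 × 5.75 = 2.9325 K.

ΔF = 5.75 W/m²; ΔT = 2.93 K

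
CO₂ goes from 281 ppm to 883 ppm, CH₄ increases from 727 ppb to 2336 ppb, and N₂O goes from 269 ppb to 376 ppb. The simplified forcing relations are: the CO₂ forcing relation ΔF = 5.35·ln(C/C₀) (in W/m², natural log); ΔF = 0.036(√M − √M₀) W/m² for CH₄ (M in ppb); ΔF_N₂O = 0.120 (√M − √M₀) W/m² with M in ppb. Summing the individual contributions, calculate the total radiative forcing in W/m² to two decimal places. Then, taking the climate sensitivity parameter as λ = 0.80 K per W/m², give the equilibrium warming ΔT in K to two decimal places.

ΔF = 7.25 W/m²; ΔT = 5.80 K

CO₂: 5.35 × ln(883/281) = 5.35 × ln(3.14235) = 5.35 × 1.14497 = 6.1256 W/m².
CH₄: 0.036 × (√2336 − √727) = 0.036 × (48.3322 − 26.9629) = 0.036 × 21.3693 = 0.7693 W/m².
N₂O: 0.120 × (√376 − √269) = 0.120 × (19.3907 − 16.4012) = 0.120 × 2.9895 = 0.3587 W/m².
Total ΔF = 6.1256 + 0.7693 + 0.3587 = 7.2536 W/m².
ΔT = λ ΔF = 0.80 × 7.25 = 5.8000 K.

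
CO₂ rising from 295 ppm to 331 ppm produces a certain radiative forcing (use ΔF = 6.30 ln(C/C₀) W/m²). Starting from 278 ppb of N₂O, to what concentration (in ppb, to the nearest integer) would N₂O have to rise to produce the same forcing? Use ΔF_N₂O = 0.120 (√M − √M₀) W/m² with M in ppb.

CO₂ forcing: 6.30 × ln(331/295) = 6.30 × 0.115143 = 0.72540 W/m².
Set 0.120(√M − √278) = 0.72540: √M = 0.72540/0.120 + √278 = 6.0450 + 16.6733 = 22.7183.
M = (22.7183)² = 516.12 ppb.

M ≈ 516 ppb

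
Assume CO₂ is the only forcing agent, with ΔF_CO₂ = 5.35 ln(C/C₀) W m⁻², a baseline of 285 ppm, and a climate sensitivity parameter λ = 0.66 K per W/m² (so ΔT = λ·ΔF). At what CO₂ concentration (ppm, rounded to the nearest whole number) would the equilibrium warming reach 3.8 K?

C ≈ 836 ppm

Required forcing: ΔF = ΔT/λ = 3.8/0.66 = 5.7576 W/m².
Then ln(C/285) = ΔF/5.35 = 5.7576/5.35 = 1.07619.
So C = 285 × e^1.07619 = 285 × 2.93348 = 836.04 ppm.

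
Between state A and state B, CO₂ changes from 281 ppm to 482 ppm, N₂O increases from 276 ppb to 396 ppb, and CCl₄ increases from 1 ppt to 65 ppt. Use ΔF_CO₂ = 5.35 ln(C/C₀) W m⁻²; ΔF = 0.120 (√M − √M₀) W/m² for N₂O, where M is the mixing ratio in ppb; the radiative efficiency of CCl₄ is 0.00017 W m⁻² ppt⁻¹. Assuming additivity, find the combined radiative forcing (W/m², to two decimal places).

ΔF = 3.29 W/m²

CO₂: 5.35 × ln(482/281) = 5.35 × ln(1.71530) = 5.35 × 0.53959 = 2.8868 W/m².
N₂O: 0.120 × (√396 − √276) = 0.120 × (19.8997 − 16.6132) = 0.120 × 3.2865 = 0.3944 W/m².
CCl₄: ΔF = 0.00017 × (65 − 1) = 0.00017 × 64 = 0.0109 W/m².
Total ΔF = 2.8868 + 0.3944 + 0.0109 = 3.2921 W/m².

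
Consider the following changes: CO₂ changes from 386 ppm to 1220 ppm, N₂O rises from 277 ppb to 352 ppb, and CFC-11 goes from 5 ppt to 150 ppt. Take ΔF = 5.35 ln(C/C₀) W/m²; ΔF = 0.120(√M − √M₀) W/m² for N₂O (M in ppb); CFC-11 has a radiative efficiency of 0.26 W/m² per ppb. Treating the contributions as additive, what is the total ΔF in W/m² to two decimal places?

CO₂: 5.35 × ln(1220/386) = 5.35 × ln(3.16062) = 5.35 × 1.15077 = 6.1566 W/m².
N₂O: 0.120 × (√352 − √277) = 0.120 × (18.7617 − 16.6433) = 0.120 × 2.1184 = 0.2542 W/m².
CFC-11: Δ = 150 − 5 = 145 ppt = 0.145 ppb; ΔF = 0.26 × 0.145 = 0.0377 W/m².
Total ΔF = 6.1566 + 0.2542 + 0.0377 = 6.4485 W/m².

ΔF = 6.45 W/m²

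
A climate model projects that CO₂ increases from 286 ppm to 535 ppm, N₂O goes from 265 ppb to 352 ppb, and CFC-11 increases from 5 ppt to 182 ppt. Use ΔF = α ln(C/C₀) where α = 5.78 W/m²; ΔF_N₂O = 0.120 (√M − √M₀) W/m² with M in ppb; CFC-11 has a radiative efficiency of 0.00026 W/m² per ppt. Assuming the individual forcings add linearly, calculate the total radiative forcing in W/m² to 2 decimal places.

ΔF = 3.96 W/m²

CO₂: 5.78 × ln(535/286) = 5.78 × ln(1.87063) = 5.78 × 0.62628 = 3.6199 W/m².
N₂O: 0.120 × (√352 − √265) = 0.120 × (18.7617 − 16.2788) = 0.120 × 2.4829 = 0.2979 W/m².
CFC-11: ΔF = 0.00026 × (182 − 5) = 0.00026 × 177 = 0.0460 W/m².
Total ΔF = 3.6199 + 0.2979 + 0.0460 = 3.9638 W/m².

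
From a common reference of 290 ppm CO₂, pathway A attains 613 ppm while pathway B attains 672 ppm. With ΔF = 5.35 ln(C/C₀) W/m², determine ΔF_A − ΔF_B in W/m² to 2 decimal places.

ΔF_A − ΔF_B = -0.49 W/m²

ΔF_A = 5.35 ln(613/290) = 5.35 × 0.74848 = 4.0044 W/m².
ΔF_B = 5.35 ln(672/290) = 5.35 × 0.84038 = 4.4960 W/m².
Difference: 4.0044 − 4.4960 = -0.4916 W/m².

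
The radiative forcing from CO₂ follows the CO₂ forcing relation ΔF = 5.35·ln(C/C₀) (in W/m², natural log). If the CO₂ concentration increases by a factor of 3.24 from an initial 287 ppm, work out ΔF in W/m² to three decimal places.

ΔF = 6.289 W/m²

ΔF = 5.35 × ln(3.24) = 5.35 × 1.17557 = 6.2893 W/m².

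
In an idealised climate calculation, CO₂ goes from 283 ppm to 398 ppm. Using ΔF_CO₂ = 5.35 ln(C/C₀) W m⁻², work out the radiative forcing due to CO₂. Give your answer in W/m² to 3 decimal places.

ΔF = 1.824 W/m²

CO₂ absorption bands are partially saturated, so forcing scales with the logarithm of the concentration ratio.
CO₂: 5.35 × ln(398/283) = 5.35 × ln(1.40636) = 5.35 × 0.34100 = 1.8244 W/m².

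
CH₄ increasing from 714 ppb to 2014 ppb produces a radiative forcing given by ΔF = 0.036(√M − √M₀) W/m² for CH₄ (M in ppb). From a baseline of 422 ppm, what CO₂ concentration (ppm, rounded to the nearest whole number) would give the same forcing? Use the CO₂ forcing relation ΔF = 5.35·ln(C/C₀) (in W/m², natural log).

C ≈ 477 ppm

CH₄ forcing: 0.036 × (√2014 − √714) = 0.036 × (44.8776 − 26.7208) = 0.036 × 18.1568 = 0.65364 W/m².
Set 5.35 ln(C/422) = 0.65364: ln(C/422) = 0.65364/5.35 = 0.12218, so C = 422 × e^0.12218 = 422 × 1.12996 = 476.84 ppm.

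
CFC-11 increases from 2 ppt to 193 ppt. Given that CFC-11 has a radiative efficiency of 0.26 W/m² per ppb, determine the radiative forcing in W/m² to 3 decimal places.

ΔF = 0.050 W/m²

CFC-11: Δ = 193 − 2 = 191 ppt = 0.191 ppb; ΔF = 0.26 × 0.191 = 0.0497 W/m².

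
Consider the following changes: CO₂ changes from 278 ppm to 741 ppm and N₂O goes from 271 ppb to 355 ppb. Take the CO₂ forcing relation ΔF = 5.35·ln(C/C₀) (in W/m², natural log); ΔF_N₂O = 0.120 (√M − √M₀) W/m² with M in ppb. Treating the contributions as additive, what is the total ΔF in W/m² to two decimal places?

ΔF = 5.53 W/m²

CO₂: 5.35 × ln(741/278) = 5.35 × ln(2.66547) = 5.35 × 0.98038 = 5.2450 W/m².
N₂O: 0.120 × (√355 − √271) = 0.120 × (18.8414 − 16.4621) = 0.120 × 2.3793 = 0.2855 W/m².
Total ΔF = 5.2450 + 0.2855 = 5.5305 W/m².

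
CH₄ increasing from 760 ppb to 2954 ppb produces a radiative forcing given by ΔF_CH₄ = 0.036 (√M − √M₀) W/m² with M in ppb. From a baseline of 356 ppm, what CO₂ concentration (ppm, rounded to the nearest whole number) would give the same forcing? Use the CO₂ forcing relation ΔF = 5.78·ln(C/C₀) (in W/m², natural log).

CH₄ forcing: 0.036 × (√2954 − √760) = 0.036 × (54.3507 − 27.5681) = 0.036 × 26.7826 = 0.96417 W/m².
Set 5.78 ln(C/356) = 0.96417: ln(C/356) = 0.96417/5.78 = 0.16681, so C = 356 × e^0.16681 = 356 × 1.18153 = 420.62 ppm.

C ≈ 421 ppm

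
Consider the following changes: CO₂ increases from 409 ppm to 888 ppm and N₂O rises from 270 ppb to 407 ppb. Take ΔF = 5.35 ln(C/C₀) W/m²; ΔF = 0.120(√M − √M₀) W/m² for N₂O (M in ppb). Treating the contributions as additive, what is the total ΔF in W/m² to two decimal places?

ΔF = 4.60 W/m²

CO₂: 5.35 × ln(888/409) = 5.35 × ln(2.17115) = 5.35 × 0.77526 = 4.1476 W/m².
N₂O: 0.120 × (√407 − √270) = 0.120 × (20.1742 − 16.4317) = 0.120 × 3.7425 = 0.4491 W/m².
Total ΔF = 4.1476 + 0.4491 = 4.5967 W/m².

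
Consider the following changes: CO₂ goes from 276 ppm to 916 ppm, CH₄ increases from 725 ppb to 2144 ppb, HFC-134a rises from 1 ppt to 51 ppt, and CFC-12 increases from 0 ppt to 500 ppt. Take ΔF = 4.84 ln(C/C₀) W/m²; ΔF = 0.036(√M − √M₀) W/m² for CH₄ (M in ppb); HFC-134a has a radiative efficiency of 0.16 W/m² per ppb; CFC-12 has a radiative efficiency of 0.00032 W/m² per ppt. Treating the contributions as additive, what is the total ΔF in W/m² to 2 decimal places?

ΔF = 6.67 W/m²

CO₂: 4.84 × ln(916/276) = 4.84 × ln(3.31884) = 4.84 × 1.19962 = 5.8062 W/m².
CH₄: 0.036 × (√2144 − √725) = 0.036 × (46.3033 − 26.9258) = 0.036 × 19.3775 = 0.6976 W/m².
HFC-134a: Δ = 51 − 1 = 50 ppt = 0.050 ppb; ΔF = 0.16 × 0.050 = 0.0080 W/m².
CFC-12: ΔF = 0.00032 × (500 − 0) = 0.00032 × 500 = 0.1600 W/m².
Total ΔF = 5.8062 + 0.6976 + 0.0080 + 0.1600 = 6.6718 W/m².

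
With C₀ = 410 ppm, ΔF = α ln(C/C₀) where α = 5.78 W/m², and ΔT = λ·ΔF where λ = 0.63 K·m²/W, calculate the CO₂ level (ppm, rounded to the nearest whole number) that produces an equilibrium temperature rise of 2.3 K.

C ≈ 771 ppm

Required forcing: ΔF = ΔT/λ = 2.3/0.63 = 3.6508 W/m².
Then ln(C/410) = ΔF/5.78 = 3.6508/5.78 = 0.63163.
So C = 410 × e^0.63163 = 410 × 1.88067 = 771.07 ppm.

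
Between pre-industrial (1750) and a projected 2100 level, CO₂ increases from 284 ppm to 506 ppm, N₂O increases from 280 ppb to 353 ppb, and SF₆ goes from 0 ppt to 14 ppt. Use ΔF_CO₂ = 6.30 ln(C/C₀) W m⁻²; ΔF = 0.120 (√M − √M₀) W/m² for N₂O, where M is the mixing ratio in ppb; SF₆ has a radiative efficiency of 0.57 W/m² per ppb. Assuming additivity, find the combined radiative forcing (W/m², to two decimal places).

CO₂: 6.30 × ln(506/284) = 6.30 × ln(1.78169) = 6.30 × 0.57756 = 3.6386 W/m².
N₂O: 0.120 × (√353 − √280) = 0.120 × (18.7883 − 16.7332) = 0.120 × 2.0551 = 0.2466 W/m².
SF₆: Δ = 14 − 0 = 14 ppt = 0.014 ppb; ΔF = 0.57 × 0.014 = 0.0080 W/m².
Total ΔF = 3.6386 + 0.2466 + 0.0080 = 3.8932 W/m².

ΔF = 3.89 W/m²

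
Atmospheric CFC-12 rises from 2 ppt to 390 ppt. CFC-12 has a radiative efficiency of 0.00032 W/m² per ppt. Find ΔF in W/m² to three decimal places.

CFC-12: ΔF = 0.00032 × (390 − 2) = 0.00032 × 388 = 0.1242 W/m².

ΔF = 0.124 W/m²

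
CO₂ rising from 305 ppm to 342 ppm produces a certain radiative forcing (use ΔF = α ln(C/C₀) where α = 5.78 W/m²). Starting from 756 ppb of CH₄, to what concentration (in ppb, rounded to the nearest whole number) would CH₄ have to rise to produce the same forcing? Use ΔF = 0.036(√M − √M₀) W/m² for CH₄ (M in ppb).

CO₂ forcing: 5.78 × ln(342/305) = 5.78 × 0.114499 = 0.66180 W/m².
Set 0.036(√M − √756) = 0.66180: √M = 0.66180/0.036 + √756 = 18.3833 + 27.4955 = 45.8788.
M = (45.8788)² = 2104.86 ppb.

M ≈ 2105 ppb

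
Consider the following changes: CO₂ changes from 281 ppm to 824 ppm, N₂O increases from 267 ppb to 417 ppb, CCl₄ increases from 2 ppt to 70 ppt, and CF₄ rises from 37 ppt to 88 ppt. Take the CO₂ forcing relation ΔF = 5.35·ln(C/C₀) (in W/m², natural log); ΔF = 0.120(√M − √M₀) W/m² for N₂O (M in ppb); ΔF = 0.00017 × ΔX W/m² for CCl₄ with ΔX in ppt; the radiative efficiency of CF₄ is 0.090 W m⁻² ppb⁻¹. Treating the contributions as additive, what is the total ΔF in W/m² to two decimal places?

ΔF = 6.26 W/m²

CO₂: 5.35 × ln(824/281) = 5.35 × ln(2.93238) = 5.35 × 1.07581 = 5.7556 W/m².
N₂O: 0.120 × (√417 − √267) = 0.120 × (20.4206 − 16.3401) = 0.120 × 4.0805 = 0.4897 W/m².
CCl₄: ΔF = 0.00017 × (70 − 2) = 0.00017 × 68 = 0.0116 W/m².
CF₄: Δ = 88 − 37 = 51 ppt = 0.051 ppb; ΔF = 0.090 × 0.051 = 0.0046 W/m².
Total ΔF = 5.7556 + 0.4897 + 0.0116 + 0.0046 = 6.2615 W/m².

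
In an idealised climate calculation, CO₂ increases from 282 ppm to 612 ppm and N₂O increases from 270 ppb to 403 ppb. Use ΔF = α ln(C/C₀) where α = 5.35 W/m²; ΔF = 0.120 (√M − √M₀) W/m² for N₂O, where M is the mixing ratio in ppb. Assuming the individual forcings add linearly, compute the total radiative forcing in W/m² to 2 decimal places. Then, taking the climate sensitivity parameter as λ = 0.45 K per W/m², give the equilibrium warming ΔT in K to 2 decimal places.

CO₂: 5.35 × ln(612/282) = 5.35 × ln(2.17021) = 5.35 × 0.77482 = 4.1453 W/m².
N₂O: 0.120 × (√403 − √270) = 0.120 × (20.0749 − 16.4317) = 0.120 × 3.6432 = 0.4372 W/m².
Total ΔF = 4.1453 + 0.4372 = 4.5825 W/m².
ΔT = λ ΔF = 0.45 × 4.58 = 2.0610 K.

ΔF = 4.58 W/m²; ΔT = 2.06 K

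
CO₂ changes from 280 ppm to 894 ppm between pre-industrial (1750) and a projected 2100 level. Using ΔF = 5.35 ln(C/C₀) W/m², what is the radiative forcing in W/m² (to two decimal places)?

ΔF = 6.21 W/m²

CO₂ absorption bands are partially saturated, so forcing scales with the logarithm of the concentration ratio.
CO₂: 5.35 × ln(894/280) = 5.35 × ln(3.19286) = 5.35 × 1.16092 = 6.2109 W/m².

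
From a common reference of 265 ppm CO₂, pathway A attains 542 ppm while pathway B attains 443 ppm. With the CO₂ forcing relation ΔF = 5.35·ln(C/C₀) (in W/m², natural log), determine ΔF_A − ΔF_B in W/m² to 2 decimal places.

ΔF_A − ΔF_B = 1.08 W/m²

ΔF_A = 5.35 ln(542/265) = 5.35 × 0.71554 = 3.8281 W/m².
ΔF_B = 5.35 ln(443/265) = 5.35 × 0.51384 = 2.7490 W/m².
Difference: 3.8281 − 2.7490 = 1.0791 W/m².
(Equivalently, ΔF_A − ΔF_B = 5.35 ln(542/443) = 5.35 × 0.20170 = 1.0791 W/m².)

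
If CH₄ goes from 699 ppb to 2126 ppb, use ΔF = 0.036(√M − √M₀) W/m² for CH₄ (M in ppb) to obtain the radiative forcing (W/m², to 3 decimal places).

CH₄: 0.036 × (√2126 − √699) = 0.036 × (46.1086 − 26.4386) = 0.036 × 19.6700 = 0.7081 W/m².

ΔF = 0.708 W/m²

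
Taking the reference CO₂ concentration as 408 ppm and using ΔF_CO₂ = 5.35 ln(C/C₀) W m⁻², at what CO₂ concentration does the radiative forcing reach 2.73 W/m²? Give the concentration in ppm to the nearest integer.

Set 5.35 ln(C/408) = 2.73, so ln(C/408) = 2.73/5.35 = 0.51028.
Then C/408 = e^0.51028 = 1.66576, giving C = 408 × 1.66576 = 679.63 ppm.

C ≈ 680 ppm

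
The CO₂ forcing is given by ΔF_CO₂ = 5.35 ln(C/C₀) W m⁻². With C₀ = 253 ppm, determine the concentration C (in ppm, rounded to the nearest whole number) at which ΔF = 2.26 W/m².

Set 5.35 ln(C/253) = 2.26, so ln(C/253) = 2.26/5.35 = 0.42243.
Then C/253 = e^0.42243 = 1.52566, giving C = 253 × 1.52566 = 385.99 ppm.

C ≈ 386 ppm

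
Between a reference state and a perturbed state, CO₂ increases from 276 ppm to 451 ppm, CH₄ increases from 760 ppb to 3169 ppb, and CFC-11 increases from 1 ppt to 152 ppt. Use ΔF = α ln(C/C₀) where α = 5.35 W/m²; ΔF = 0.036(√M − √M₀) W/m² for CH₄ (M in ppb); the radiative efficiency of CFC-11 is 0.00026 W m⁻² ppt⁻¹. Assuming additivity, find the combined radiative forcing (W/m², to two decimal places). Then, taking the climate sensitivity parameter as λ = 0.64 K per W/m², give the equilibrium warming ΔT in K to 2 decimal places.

CO₂: 5.35 × ln(451/276) = 5.35 × ln(1.63406) = 5.35 × 0.49107 = 2.6272 W/m².
CH₄: 0.036 × (√3169 − √760) = 0.036 × (56.2939 − 27.5681) = 0.036 × 28.7258 = 1.0341 W/m².
CFC-11: ΔF = 0.00026 × (152 − 1) = 0.00026 × 151 = 0.0393 W/m².
Total ΔF = 2.6272 + 1.0341 + 0.0393 = 3.7006 W/m².
ΔT = λ ΔF = 0.64 × 3.70 = 2.3680 K.

ΔF = 3.70 W/m²; ΔT = 2.37 K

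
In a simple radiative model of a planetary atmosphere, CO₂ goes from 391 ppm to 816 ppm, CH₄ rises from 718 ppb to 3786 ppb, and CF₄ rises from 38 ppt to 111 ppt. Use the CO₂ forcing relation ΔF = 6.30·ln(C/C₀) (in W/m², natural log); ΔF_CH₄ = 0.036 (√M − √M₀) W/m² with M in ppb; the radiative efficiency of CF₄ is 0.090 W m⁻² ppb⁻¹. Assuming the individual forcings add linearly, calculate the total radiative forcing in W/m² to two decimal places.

ΔF = 5.89 W/m²

CO₂: 6.30 × ln(816/391) = 6.30 × ln(2.08696) = 6.30 × 0.73571 = 4.6350 W/m².
CH₄: 0.036 × (√3786 − √718) = 0.036 × (61.5305 − 26.7955) = 0.036 × 34.7350 = 1.2505 W/m².
CF₄: Δ = 111 − 38 = 73 ppt = 0.073 ppb; ΔF = 0.090 × 0.073 = 0.0066 W/m².
Total ΔF = 4.6350 + 1.2505 + 0.0066 = 5.8921 W/m².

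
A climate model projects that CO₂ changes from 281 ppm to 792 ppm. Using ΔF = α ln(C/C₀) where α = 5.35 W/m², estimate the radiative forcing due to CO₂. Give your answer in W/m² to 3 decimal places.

ΔF = 5.544 W/m²

CO₂: 5.35 × ln(792/281) = 5.35 × ln(2.81851) = 5.35 × 1.03621 = 5.5437 W/m².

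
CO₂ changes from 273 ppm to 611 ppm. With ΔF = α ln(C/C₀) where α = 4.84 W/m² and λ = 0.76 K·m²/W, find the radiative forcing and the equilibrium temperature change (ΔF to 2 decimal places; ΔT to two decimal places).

CO₂: 4.84 × ln(611/273) = 4.84 × ln(2.23810) = 4.84 × 0.80563 = 3.8992 W/m².
ΔT = λ ΔF = 0.76 × 3.90 = 2.9640 K.

ΔF = 3.90 W/m²; ΔT = 2.96 K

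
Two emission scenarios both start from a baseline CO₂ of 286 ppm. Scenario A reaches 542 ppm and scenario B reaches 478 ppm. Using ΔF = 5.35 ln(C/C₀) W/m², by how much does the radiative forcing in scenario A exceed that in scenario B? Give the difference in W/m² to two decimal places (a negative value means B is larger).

ΔF_A − ΔF_B = 0.67 W/m²

ΔF_A = 5.35 ln(542/286) = 5.35 × 0.63927 = 3.4201 W/m².
ΔF_B = 5.35 ln(478/286) = 5.35 × 0.51362 = 2.7479 W/m².
Difference: 3.4201 − 2.7479 = 0.6722 W/m².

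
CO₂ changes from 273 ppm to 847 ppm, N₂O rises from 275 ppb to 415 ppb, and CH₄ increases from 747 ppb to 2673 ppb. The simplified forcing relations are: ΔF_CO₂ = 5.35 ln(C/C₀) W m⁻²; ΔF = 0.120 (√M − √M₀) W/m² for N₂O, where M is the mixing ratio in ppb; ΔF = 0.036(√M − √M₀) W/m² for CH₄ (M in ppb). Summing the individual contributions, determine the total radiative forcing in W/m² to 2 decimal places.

CO₂: 5.35 × ln(847/273) = 5.35 × ln(3.10256) = 5.35 × 1.13223 = 6.0574 W/m².
N₂O: 0.120 × (√415 − √275) = 0.120 × (20.3715 − 16.5831) = 0.120 × 3.7884 = 0.4546 W/m².
CH₄: 0.036 × (√2673 − √747) = 0.036 × (51.7011 − 27.3313) = 0.036 × 24.3698 = 0.8773 W/m².
Total ΔF = 6.0574 + 0.4546 + 0.8773 = 7.3893 W/m².

ΔF = 7.39 W/m²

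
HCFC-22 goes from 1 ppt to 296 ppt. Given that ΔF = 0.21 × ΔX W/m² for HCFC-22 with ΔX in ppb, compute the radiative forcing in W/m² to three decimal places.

HCFC-22: Δ = 296 − 1 = 295 ppt = 0.295 ppb; ΔF = 0.21 × 0.295 = 0.0620 W/m².

ΔF = 0.062 W/m²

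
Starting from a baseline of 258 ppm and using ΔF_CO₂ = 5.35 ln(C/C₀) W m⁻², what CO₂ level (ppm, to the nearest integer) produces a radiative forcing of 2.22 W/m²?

C ≈ 391 ppm

Set 5.35 ln(C/258) = 2.22, so ln(C/258) = 2.22/5.35 = 0.41495.
Then C/258 = e^0.41495 = 1.51430, giving C = 258 × 1.51430 = 390.69 ppm.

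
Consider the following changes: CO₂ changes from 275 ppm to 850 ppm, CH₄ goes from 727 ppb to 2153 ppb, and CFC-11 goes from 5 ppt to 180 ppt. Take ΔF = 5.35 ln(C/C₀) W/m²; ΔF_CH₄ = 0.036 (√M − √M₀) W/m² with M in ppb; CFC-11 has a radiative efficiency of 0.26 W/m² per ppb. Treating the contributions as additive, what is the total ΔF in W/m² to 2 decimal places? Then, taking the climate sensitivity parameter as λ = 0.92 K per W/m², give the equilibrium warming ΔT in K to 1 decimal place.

CO₂: 5.35 × ln(850/275) = 5.35 × ln(3.09091) = 5.35 × 1.12847 = 6.0373 W/m².
CH₄: 0.036 × (√2153 − √727) = 0.036 × (46.4004 − 26.9629) = 0.036 × 19.4375 = 0.6998 W/m².
CFC-11: Δ = 180 − 5 = 175 ppt = 0.175 ppb; ΔF = 0.26 × 0.175 = 0.0455 W/m².
Total ΔF = 6.0373 + 0.6998 + 0.0455 = 6.7826 W/m².
ΔT = λ ΔF = 0.92 × 6.78 = 6.2376 K.

ΔF = 6.78 W/m²; ΔT = 6.2 K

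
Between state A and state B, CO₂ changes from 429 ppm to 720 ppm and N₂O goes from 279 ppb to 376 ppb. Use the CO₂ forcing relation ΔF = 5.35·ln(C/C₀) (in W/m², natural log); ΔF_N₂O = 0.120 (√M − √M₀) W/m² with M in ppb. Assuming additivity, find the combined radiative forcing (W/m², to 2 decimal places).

ΔF = 3.09 W/m²

CO₂: 5.35 × ln(720/429) = 5.35 × ln(1.67832) = 5.35 × 0.51779 = 2.7702 W/m².
N₂O: 0.120 × (√376 − √279) = 0.120 × (19.3907 − 16.7033) = 0.120 × 2.6874 = 0.3225 W/m².
Total ΔF = 2.7702 + 0.3225 = 3.0927 W/m².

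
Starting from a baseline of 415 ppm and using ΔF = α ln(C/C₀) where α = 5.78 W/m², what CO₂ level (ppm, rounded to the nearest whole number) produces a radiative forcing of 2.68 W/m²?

C ≈ 660 ppm

Set 5.78 ln(C/415) = 2.68, so ln(C/415) = 2.68/5.78 = 0.46367.
Then C/415 = e^0.46367 = 1.58990, giving C = 415 × 1.58990 = 659.81 ppm.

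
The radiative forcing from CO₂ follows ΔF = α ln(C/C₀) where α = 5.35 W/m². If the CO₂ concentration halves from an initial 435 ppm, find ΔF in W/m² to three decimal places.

ΔF = -3.708 W/m²

Because the forcing depends only on the ratio C/C₀, the initial concentration does not enter.
ΔF = 5.35 × ln(0.5) = 5.35 × -0.69315 = -3.7084 W/m².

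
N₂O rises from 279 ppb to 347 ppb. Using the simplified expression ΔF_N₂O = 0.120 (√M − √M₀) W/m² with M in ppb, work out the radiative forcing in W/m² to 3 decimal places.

ΔF = 0.231 W/m²

N₂O: 0.120 × (√347 − √279) = 0.120 × (18.6279 − 16.7033) = 0.120 × 1.9246 = 0.2310 W/m².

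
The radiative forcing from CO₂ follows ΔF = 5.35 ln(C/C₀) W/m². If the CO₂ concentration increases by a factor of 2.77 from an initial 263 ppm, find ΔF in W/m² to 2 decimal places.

ΔF = 5.45 W/m²

Because the forcing depends only on the ratio C/C₀, the initial concentration does not enter.
ΔF = 5.35 × ln(2.77) = 5.35 × 1.01885 = 5.4508 W/m².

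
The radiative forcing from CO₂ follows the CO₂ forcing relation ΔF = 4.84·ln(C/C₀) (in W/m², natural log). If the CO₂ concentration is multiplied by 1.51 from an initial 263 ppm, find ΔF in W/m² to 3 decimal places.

ΔF = 4.84 × ln(1.51) = 4.84 × 0.41211 = 1.9946 W/m².

ΔF = 1.995 W/m²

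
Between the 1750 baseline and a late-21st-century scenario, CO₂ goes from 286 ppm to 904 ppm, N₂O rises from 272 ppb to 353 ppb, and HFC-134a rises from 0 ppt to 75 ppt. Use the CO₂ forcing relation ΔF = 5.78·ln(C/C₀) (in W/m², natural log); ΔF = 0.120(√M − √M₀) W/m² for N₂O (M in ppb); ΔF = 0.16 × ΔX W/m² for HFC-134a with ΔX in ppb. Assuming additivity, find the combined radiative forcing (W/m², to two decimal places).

CO₂: 5.78 × ln(904/286) = 5.78 × ln(3.16084) = 5.78 × 1.15084 = 6.6519 W/m².
N₂O: 0.120 × (√353 − √272) = 0.120 × (18.7883 − 16.4924) = 0.120 × 2.2959 = 0.2755 W/m².
HFC-134a: Δ = 75 − 0 = 75 ppt = 0.075 ppb; ΔF = 0.16 × 0.075 = 0.0120 W/m².
Total ΔF = 6.6519 + 0.2755 + 0.0120 = 6.9394 W/m².

ΔF = 6.94 W/m²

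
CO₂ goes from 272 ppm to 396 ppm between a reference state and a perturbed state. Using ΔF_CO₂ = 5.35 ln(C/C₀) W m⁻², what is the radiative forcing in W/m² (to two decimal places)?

ΔF = 2.01 W/m²

CO₂: 5.35 × ln(396/272) = 5.35 × ln(1.45588) = 5.35 × 0.37561 = 2.0095 W/m².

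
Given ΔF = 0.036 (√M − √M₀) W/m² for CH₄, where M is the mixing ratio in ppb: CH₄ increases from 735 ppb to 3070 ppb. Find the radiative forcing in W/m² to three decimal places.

CH₄: 0.036 × (√3070 − √735) = 0.036 × (55.4076 − 27.1109) = 0.036 × 28.2967 = 1.0187 W/m².

ΔF = 1.019 W/m²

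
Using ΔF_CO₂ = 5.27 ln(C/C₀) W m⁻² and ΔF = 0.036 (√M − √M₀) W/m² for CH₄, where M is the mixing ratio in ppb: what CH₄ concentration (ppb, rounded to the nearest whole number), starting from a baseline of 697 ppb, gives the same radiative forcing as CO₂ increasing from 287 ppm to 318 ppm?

CO₂ forcing: 5.27 × ln(318/287) = 5.27 × 0.102569 = 0.54054 W/m².
Set 0.036(√M − √697) = 0.54054: √M = 0.54054/0.036 + √697 = 15.0150 + 26.4008 = 41.4158.
M = (41.4158)² = 1715.27 ppb.

M ≈ 1715 ppb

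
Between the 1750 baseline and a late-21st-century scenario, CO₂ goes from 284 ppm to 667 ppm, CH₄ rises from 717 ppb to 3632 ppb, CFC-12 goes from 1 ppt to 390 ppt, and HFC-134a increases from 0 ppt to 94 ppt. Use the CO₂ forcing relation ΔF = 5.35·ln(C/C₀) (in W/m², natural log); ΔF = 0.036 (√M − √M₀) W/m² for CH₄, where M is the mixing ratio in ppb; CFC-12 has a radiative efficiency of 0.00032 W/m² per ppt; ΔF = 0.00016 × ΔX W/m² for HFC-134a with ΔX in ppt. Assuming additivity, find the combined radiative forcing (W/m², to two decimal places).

CO₂: 5.35 × ln(667/284) = 5.35 × ln(2.34859) = 5.35 × 0.85382 = 4.5679 W/m².
CH₄: 0.036 × (√3632 − √717) = 0.036 × (60.2661 − 26.7769) = 0.036 × 33.4892 = 1.2056 W/m².
CFC-12: ΔF = 0.00032 × (390 − 1) = 0.00032 × 389 = 0.1245 W/m².
HFC-134a: ΔF = 0.00016 × (94 − 0) = 0.00016 × 94 = 0.0150 W/m².
Total ΔF = 4.5679 + 1.2056 + 0.1245 + 0.0150 = 5.9130 W/m².

ΔF = 5.91 W/m²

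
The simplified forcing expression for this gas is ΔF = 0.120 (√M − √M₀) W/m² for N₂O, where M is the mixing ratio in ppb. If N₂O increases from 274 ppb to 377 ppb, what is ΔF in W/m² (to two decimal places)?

ΔF = 0.34 W/m²

N₂O: 0.120 × (√377 − √274) = 0.120 × (19.4165 − 16.5529) = 0.120 × 2.8636 = 0.3436 W/m².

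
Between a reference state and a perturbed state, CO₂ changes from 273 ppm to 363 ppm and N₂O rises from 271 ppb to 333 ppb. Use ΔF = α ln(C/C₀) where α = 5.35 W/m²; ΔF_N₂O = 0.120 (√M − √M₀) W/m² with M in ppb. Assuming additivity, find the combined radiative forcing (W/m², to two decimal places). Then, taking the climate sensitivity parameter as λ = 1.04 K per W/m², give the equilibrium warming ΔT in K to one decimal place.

CO₂: 5.35 × ln(363/273) = 5.35 × ln(1.32967) = 5.35 × 0.28493 = 1.5244 W/m².
N₂O: 0.120 × (√333 − √271) = 0.120 × (18.2483 − 16.4621) = 0.120 × 1.7862 = 0.2143 W/m².
Total ΔF = 1.5244 + 0.2143 = 1.7387 W/m².
ΔT = λ ΔF = 1.04 × 1.74 = 1.8096 K.

ΔF = 1.74 W/m²; ΔT = 1.8 K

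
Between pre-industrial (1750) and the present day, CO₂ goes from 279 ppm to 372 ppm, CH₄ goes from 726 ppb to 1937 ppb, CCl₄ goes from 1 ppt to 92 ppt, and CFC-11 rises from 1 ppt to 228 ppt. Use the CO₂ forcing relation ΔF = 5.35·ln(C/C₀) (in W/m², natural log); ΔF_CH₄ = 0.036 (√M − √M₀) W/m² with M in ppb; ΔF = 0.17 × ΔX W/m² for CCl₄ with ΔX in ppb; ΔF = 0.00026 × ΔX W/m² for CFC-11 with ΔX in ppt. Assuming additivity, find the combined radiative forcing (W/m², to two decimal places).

CO₂: 5.35 × ln(372/279) = 5.35 × ln(1.33333) = 5.35 × 0.28768 = 1.5391 W/m².
CH₄: 0.036 × (√1937 − √726) = 0.036 × (44.0114 − 26.9444) = 0.036 × 17.0670 = 0.6144 W/m².
CCl₄: Δ = 92 − 1 = 91 ppt = 0.091 ppb; ΔF = 0.17 × 0.091 = 0.0155 W/m².
CFC-11: ΔF = 0.00026 × (228 − 1) = 0.00026 × 227 = 0.0590 W/m².
Total ΔF = 1.5391 + 0.6144 + 0.0155 + 0.0590 = 2.2280 W/m².

ΔF = 2.23 W/m²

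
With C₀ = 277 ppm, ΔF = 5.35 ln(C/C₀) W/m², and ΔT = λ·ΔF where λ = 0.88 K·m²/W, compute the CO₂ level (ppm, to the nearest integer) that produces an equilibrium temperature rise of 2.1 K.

C ≈ 433 ppm

Required forcing: ΔF = ΔT/λ = 2.1/0.88 = 2.3864 W/m².
Then ln(C/277) = ΔF/5.35 = 2.3864/5.35 = 0.44606.
So C = 277 × e^0.44606 = 277 × 1.56215 = 432.72 ppm.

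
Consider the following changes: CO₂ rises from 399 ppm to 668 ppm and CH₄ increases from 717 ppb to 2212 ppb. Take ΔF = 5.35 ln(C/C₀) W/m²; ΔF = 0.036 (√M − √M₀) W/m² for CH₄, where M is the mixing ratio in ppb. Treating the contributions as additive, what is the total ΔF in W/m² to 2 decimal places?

CO₂: 5.35 × ln(668/399) = 5.35 × ln(1.67419) = 5.35 × 0.51533 = 2.7570 W/m².
CH₄: 0.036 × (√2212 − √717) = 0.036 × (47.0319 − 26.7769) = 0.036 × 20.2550 = 0.7292 W/m².
Total ΔF = 2.7570 + 0.7292 = 3.4862 W/m².

ΔF = 3.49 W/m²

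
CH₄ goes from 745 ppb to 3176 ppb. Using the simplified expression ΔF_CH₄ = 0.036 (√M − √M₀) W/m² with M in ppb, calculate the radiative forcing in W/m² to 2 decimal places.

ΔF = 1.05 W/m²

CH₄: 0.036 × (√3176 − √745) = 0.036 × (56.3560 − 27.2947) = 0.036 × 29.0613 = 1.0462 W/m².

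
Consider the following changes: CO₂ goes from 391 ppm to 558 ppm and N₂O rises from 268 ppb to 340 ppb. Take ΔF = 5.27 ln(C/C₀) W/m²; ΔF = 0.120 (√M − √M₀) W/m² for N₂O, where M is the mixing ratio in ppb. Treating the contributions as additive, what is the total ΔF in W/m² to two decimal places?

CO₂: 5.27 × ln(558/391) = 5.27 × ln(1.42711) = 5.27 × 0.35565 = 1.8743 W/m².
N₂O: 0.120 × (√340 − √268) = 0.120 × (18.4391 − 16.3707) = 0.120 × 2.0684 = 0.2482 W/m².
Total ΔF = 1.8743 + 0.2482 = 2.1225 W/m².

ΔF = 2.12 W/m²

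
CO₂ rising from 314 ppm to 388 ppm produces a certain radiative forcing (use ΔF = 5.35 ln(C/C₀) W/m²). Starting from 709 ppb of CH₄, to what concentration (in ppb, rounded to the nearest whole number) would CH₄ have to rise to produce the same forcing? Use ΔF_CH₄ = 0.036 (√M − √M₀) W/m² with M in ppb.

M ≈ 3373 ppb

CO₂ forcing: 5.35 × ln(388/314) = 5.35 × 0.211612 = 1.13212 W/m².
Set 0.036(√M − √709) = 1.13212: √M = 1.13212/0.036 + √709 = 31.4478 + 26.6271 = 58.0749.
M = (58.0749)² = 3372.69 ppb.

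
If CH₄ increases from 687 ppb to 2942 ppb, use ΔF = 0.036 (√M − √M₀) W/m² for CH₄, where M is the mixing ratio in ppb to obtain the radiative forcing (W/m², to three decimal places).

CH₄: 0.036 × (√2942 − √687) = 0.036 × (54.2402 − 26.2107) = 0.036 × 28.0295 = 1.0091 W/m².

ΔF = 1.009 W/m²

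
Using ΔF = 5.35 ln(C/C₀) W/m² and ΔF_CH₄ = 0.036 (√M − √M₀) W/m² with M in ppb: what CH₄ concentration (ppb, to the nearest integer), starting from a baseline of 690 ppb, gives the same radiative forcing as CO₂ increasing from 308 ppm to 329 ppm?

CO₂ forcing: 5.35 × ln(329/308) = 5.35 × 0.065958 = 0.35288 W/m².
Set 0.036(√M − √690) = 0.35288: √M = 0.35288/0.036 + √690 = 9.8022 + 26.2679 = 36.0701.
M = (36.0701)² = 1301.05 ppb.

M ≈ 1301 ppb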